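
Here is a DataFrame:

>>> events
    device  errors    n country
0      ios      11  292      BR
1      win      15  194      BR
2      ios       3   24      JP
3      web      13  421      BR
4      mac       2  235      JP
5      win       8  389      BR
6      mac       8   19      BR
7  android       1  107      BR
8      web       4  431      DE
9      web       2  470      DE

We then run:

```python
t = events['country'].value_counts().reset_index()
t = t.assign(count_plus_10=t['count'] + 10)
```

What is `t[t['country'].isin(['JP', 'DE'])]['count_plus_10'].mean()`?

12.0

value_counts of country:
country
BR    6
JP    2
DE    2
Name: count, dtype: int64
reset_index():
  country  count
0      BR      6
1      JP      2
2      DE      2
add column count_plus_10 = t['count'] + 10:
  country  count  count_plus_10
0      BR      6             16
1      JP      2             12
2      DE      2             12
filter rows where country in ['JP', 'DE']:
  country  count  count_plus_10
1      JP      2             12
2      DE      2             12
So mean() = 12.0.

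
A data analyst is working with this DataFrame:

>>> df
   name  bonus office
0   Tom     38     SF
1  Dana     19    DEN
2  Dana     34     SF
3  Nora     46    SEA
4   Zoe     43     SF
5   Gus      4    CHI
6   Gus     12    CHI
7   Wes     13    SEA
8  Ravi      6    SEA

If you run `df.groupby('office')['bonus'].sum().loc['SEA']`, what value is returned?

group by office, sum of bonus:
office
CHI     16
DEN     19
SEA     65
SF     115
Name: bonus, dtype: int64
Taking the value at index 'SEA' gives 65.

65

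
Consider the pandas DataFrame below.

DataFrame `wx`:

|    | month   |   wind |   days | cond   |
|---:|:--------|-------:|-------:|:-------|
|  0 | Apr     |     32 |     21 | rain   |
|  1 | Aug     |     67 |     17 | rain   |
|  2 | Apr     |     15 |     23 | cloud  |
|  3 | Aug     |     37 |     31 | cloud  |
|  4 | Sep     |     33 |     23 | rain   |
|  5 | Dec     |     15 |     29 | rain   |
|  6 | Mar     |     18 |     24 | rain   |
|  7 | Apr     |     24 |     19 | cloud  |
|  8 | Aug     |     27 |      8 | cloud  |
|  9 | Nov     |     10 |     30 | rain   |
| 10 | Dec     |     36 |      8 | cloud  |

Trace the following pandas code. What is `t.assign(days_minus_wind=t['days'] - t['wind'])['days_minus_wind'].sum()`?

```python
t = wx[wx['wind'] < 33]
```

filter rows where wind < 33:
  month  wind  days   cond
0   Apr    32    21   rain
2   Apr    15    23  cloud
5   Dec    15    29   rain
6   Mar    18    24   rain
7   Apr    24    19  cloud
8   Aug    27     8  cloud
9   Nov    10    30   rain
add column days_minus_wind = t['days'] - t['wind']:
  month  wind  days   cond  days_minus_wind
0   Apr    32    21   rain              -11
2   Apr    15    23  cloud                8
5   Dec    15    29   rain               14
6   Mar    18    24   rain                6
7   Apr    24    19  cloud               -5
8   Aug    27     8  cloud              -19
9   Nov    10    30   rain               20

13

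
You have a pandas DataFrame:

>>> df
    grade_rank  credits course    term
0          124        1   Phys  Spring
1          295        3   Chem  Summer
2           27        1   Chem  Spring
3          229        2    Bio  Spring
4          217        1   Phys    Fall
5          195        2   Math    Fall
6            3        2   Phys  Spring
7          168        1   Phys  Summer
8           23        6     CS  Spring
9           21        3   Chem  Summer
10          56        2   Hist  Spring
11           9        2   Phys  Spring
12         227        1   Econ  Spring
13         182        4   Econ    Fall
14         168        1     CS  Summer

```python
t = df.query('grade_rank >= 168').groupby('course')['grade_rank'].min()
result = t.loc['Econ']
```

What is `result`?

filter rows where grade_rank >= 168:
    grade_rank  credits course    term
1          295        3   Chem  Summer
3          229        2    Bio  Spring
4          217        1   Phys    Fall
5          195        2   Math    Fall
7          168        1   Phys  Summer
12         227        1   Econ  Spring
13         182        4   Econ    Fall
14         168        1     CS  Summer
group by course, min of grade_rank:
course
Bio     229
CS      168
Chem    295
Econ    182
Math    195
Phys    168
Name: grade_rank, dtype: int64
Reading off the value at index 'Econ', we get 182.

182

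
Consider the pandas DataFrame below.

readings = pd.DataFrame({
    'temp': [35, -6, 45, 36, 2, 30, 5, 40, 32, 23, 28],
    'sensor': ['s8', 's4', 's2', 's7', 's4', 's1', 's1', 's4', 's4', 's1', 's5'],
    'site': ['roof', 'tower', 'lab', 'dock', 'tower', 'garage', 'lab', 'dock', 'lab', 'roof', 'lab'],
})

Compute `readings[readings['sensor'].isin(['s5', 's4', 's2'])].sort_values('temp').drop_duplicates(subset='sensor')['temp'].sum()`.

filter rows where sensor in ['s5', 's4', 's2']:
    temp sensor   site
1     -6     s4  tower
2     45     s2    lab
4      2     s4  tower
7     40     s4   dock
8     32     s4    lab
10    28     s5    lab
sort by temp:
    temp sensor   site
1     -6     s4  tower
4      2     s4  tower
10    28     s5    lab
8     32     s4    lab
7     40     s4   dock
2     45     s2    lab
drop duplicate sensor (keep=first):
    temp sensor   site
1     -6     s4  tower
10    28     s5    lab
2     45     s2    lab
sum of column 'temp' → 67

67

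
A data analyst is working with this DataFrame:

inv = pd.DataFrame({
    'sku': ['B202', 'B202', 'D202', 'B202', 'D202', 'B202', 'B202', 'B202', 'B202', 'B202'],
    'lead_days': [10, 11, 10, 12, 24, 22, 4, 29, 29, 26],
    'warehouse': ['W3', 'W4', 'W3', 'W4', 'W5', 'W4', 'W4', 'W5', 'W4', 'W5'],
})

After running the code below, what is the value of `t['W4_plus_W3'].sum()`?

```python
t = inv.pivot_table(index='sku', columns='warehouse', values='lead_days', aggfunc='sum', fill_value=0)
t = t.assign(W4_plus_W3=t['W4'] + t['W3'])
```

98

pivot: rows=sku, cols=warehouse, sum(lead_days):
warehouse  W3  W4  W5
sku                  
B202       10  78  55
D202       10   0  24
add column W4_plus_W3 = t['W4'] + t['W3']:
warehouse  W3  W4  W5  W4_plus_W3
sku                              
B202       10  78  55          88
D202       10   0  24          10
Taking the sum of column 'W4_plus_W3' gives 98.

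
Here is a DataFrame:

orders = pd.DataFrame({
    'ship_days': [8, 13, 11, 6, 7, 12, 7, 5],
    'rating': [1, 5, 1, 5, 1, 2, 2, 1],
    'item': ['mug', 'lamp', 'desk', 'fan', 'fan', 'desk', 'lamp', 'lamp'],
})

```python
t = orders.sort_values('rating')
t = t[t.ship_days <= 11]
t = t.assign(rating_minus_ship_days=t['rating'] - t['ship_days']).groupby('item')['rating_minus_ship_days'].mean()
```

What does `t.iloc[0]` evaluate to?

-10.0

sort by rating:
   ship_days  rating  item
0          8       1   mug
2         11       1  desk
4          7       1   fan
7          5       1  lamp
5         12       2  desk
6          7       2  lamp
1         13       5  lamp
3          6       5   fan
filter rows where ship_days <= 11:
   ship_days  rating  item
0          8       1   mug
2         11       1  desk
4          7       1   fan
7          5       1  lamp
6          7       2  lamp
3          6       5   fan
add column rating_minus_ship_days = t['rating'] - t['ship_days']:
   ship_days  rating  item  rating_minus_ship_days
0          8       1   mug                      -7
2         11       1  desk                     -10
4          7       1   fan                      -6
7          5       1  lamp                      -4
6          7       2  lamp                      -5
3          6       5   fan                      -1
group by item, mean of rating_minus_ship_days:
item
desk   -10.0
fan     -3.5
lamp    -4.5
mug     -7.0
Name: rating_minus_ship_days, dtype: float64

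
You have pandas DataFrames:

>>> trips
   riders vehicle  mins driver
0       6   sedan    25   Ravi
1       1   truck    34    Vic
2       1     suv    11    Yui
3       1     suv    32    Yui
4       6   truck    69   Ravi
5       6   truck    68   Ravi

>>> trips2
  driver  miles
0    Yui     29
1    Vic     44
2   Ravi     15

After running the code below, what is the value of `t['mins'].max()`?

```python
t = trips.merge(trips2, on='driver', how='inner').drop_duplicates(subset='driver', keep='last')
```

68

merge on 'driver' (how='inner') → 6 rows:
   riders vehicle  mins driver  miles
0       6   sedan    25   Ravi     15
1       1   truck    34    Vic     44
2       1     suv    11    Yui     29
3       1     suv    32    Yui     29
4       6   truck    69   Ravi     15
5       6   truck    68   Ravi     15
drop duplicate driver (keep=last):
   riders vehicle  mins driver  miles
1       1   truck    34    Vic     44
3       1     suv    32    Yui     29
5       6   truck    68   Ravi     15
The max of column 'mins' is 68.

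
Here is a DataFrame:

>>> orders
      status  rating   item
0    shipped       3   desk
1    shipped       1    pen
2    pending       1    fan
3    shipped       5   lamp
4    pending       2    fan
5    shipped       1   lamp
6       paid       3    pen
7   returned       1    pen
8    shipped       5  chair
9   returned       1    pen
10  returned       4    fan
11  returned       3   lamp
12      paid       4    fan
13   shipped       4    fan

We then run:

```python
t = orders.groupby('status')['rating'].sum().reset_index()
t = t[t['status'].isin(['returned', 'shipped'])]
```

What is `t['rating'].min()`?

group by status, sum of rating:
status
paid         7
pending      3
returned     9
shipped     19
Name: rating, dtype: int64
reset_index():
     status  rating
0      paid       7
1   pending       3
2  returned       9
3   shipped      19
filter rows where status in ['returned', 'shipped']:
     status  rating
2  returned       9
3   shipped      19
The min of column 'rating' is 9.

9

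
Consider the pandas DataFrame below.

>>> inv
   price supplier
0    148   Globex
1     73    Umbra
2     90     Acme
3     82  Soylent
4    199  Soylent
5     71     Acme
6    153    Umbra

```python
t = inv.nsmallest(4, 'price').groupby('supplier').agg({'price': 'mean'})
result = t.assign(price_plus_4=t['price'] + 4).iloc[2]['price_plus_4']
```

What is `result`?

77.0

take 4 rows with smallest price:
   price supplier
5     71     Acme
1     73    Umbra
3     82  Soylent
2     90     Acme
group by supplier, mean of price:
          price
supplier       
Acme       80.5
Soylent    82.0
Umbra      73.0
add column price_plus_4 = t['price'] + 4:
          price  price_plus_4
supplier                     
Acme       80.5          84.5
Soylent    82.0          86.0
Umbra      73.0          77.0
Taking the value at position 2, column 'price_plus_4' gives 77.0.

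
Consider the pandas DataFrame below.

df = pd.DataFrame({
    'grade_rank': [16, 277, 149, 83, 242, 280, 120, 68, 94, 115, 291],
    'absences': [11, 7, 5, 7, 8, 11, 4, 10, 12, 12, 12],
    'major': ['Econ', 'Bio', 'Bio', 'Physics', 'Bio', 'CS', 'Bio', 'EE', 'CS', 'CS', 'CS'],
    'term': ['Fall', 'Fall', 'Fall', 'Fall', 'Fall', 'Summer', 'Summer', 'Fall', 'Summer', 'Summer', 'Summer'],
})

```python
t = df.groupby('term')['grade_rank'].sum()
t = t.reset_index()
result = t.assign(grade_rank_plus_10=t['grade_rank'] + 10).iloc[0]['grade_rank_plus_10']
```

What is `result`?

group by term, sum of grade_rank:
term
Fall      835
Summer    900
Name: grade_rank, dtype: int64
reset_index():
     term  grade_rank
0    Fall         835
1  Summer         900
add column grade_rank_plus_10 = t['grade_rank'] + 10:
     term  grade_rank  grade_rank_plus_10
0    Fall         835                 845
1  Summer         900                 910
Reading off the value at position 0, column 'grade_rank_plus_10', we get 845.

845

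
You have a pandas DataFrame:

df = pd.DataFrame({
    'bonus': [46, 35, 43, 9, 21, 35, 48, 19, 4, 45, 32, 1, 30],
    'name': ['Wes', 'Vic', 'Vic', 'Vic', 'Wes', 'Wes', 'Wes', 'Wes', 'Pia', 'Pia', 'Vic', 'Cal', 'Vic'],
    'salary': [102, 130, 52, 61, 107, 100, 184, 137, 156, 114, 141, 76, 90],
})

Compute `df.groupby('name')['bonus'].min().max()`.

19

group by name, min of bonus:
name
Cal     1
Pia     4
Vic     9
Wes    19
Name: bonus, dtype: int64
The max of the resulting series is 19.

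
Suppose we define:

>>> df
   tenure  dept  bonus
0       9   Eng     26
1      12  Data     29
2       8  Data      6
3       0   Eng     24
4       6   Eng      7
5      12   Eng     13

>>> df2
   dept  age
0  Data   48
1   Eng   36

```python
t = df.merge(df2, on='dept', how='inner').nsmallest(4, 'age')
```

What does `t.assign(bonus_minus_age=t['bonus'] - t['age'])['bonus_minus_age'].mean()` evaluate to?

-18.5

merge on 'dept' (how='inner') → 6 rows:
   tenure  dept  bonus  age
0       9   Eng     26   36
1      12  Data     29   48
2       8  Data      6   48
3       0   Eng     24   36
4       6   Eng      7   36
5      12   Eng     13   36
take 4 rows with smallest age:
   tenure dept  bonus  age
0       9  Eng     26   36
3       0  Eng     24   36
4       6  Eng      7   36
5      12  Eng     13   36
add column bonus_minus_age = t['bonus'] - t['age']:
   tenure dept  bonus  age  bonus_minus_age
0       9  Eng     26   36              -10
3       0  Eng     24   36              -12
4       6  Eng      7   36              -29
5      12  Eng     13   36              -23
So mean() = -18.5.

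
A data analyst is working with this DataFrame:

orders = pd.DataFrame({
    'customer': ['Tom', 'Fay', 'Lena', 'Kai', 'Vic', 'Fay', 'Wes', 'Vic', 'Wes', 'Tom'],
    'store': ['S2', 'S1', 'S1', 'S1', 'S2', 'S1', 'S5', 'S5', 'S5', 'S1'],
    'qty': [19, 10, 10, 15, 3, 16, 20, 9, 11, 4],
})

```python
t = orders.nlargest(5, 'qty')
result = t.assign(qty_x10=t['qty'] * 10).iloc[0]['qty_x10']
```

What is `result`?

200

take 5 rows with largest qty:
  customer store  qty
6      Wes    S5   20
0      Tom    S2   19
5      Fay    S1   16
3      Kai    S1   15
8      Wes    S5   11
add column qty_x10 = t['qty'] * 10:
  customer store  qty  qty_x10
6      Wes    S5   20      200
0      Tom    S2   19      190
5      Fay    S1   16      160
3      Kai    S1   15      150
8      Wes    S5   11      110
Reading off the value at position 0, column 'qty_x10', we get 200.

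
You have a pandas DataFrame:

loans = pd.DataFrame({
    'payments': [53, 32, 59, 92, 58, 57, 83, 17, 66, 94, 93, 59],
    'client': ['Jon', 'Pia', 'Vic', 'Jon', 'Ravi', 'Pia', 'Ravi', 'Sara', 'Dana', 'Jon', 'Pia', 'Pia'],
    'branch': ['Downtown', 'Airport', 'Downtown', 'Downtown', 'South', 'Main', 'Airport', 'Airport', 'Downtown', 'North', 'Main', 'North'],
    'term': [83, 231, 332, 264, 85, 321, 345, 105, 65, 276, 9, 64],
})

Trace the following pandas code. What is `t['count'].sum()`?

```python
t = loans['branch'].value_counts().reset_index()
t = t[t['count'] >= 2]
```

11

value_counts of branch:
branch
Downtown    4
Airport     3
Main        2
North       2
South       1
Name: count, dtype: int64
reset_index():
     branch  count
0  Downtown      4
1   Airport      3
2      Main      2
3     North      2
4     South      1
filter rows where count >= 2:
     branch  count
0  Downtown      4
1   Airport      3
2      Main      2
3     North      2
So sum() = 11.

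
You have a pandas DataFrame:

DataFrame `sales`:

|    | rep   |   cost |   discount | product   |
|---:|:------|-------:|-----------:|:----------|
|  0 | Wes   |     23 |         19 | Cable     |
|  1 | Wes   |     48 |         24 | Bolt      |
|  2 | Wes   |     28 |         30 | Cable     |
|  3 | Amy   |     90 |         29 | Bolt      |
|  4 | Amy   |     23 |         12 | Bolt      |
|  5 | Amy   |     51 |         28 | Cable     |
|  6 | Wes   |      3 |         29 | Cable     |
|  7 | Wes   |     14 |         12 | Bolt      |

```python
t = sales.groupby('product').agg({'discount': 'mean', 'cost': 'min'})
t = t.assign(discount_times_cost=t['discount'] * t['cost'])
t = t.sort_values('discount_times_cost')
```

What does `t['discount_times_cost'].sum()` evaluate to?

group by product: mean(discount), min(cost):
         discount  cost
product                
Bolt        19.25    14
Cable       26.50     3
add column discount_times_cost = t['discount'] * t['cost']:
         discount  cost  discount_times_cost
product                                     
Bolt        19.25    14                269.5
Cable       26.50     3                 79.5
sort by discount_times_cost:
         discount  cost  discount_times_cost
product                                     
Cable       26.50     3                 79.5
Bolt        19.25    14                269.5

349.0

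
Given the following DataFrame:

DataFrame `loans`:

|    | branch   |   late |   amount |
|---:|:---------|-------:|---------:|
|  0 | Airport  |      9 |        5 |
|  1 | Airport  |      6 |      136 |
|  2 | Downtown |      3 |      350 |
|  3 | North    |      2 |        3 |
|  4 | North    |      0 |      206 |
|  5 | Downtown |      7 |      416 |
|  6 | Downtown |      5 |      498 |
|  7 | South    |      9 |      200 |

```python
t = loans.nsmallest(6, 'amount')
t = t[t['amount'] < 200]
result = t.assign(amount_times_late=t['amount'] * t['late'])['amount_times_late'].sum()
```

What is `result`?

867

take 6 rows with smallest amount:
     branch  late  amount
3     North     2       3
0   Airport     9       5
1   Airport     6     136
7     South     9     200
4     North     0     206
2  Downtown     3     350
filter rows where amount < 200:
    branch  late  amount
3    North     2       3
0  Airport     9       5
1  Airport     6     136
add column amount_times_late = t['amount'] * t['late']:
    branch  late  amount  amount_times_late
3    North     2       3                  6
0  Airport     9       5                 45
1  Airport     6     136                816
So sum() = 867.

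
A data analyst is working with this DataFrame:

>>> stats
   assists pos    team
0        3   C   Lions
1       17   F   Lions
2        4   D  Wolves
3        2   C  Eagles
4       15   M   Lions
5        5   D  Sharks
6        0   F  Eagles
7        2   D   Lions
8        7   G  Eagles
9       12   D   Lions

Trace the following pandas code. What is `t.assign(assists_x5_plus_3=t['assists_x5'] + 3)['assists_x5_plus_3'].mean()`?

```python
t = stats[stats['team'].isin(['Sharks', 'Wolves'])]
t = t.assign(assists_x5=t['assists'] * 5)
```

filter rows where team in ['Sharks', 'Wolves']:
   assists pos    team
2        4   D  Wolves
5        5   D  Sharks
add column assists_x5 = t['assists'] * 5:
   assists pos    team  assists_x5
2        4   D  Wolves          20
5        5   D  Sharks          25
add column assists_x5_plus_3 = t['assists_x5'] + 3:
   assists pos    team  assists_x5  assists_x5_plus_3
2        4   D  Wolves          20                 23
5        5   D  Sharks          25                 28
mean of column 'assists_x5_plus_3' → 25.5

25.5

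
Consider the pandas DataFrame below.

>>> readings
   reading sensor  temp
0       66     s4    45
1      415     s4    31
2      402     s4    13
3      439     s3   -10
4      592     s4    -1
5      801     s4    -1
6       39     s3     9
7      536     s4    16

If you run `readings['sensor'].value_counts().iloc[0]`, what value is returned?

6

value_counts of sensor:
sensor
s4    6
s3    2
Name: count, dtype: int64
The value at position 0 is 6.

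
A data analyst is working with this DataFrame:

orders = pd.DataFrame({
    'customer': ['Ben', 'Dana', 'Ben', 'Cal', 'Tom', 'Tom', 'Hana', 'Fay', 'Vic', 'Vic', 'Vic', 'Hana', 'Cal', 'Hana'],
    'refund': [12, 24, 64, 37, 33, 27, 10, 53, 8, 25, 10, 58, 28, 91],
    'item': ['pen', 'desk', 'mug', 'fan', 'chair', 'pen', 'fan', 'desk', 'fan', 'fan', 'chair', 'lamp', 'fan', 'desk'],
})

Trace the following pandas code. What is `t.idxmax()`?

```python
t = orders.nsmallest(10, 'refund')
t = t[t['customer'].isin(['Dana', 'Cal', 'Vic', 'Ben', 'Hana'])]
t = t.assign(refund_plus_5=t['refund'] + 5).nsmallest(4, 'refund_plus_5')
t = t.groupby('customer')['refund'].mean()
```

take 10 rows with smallest refund:
   customer  refund   item
8       Vic       8    fan
6      Hana      10    fan
10      Vic      10  chair
0       Ben      12    pen
1      Dana      24   desk
9       Vic      25    fan
5       Tom      27    pen
12      Cal      28    fan
4       Tom      33  chair
3       Cal      37    fan
filter rows where customer in ['Dana', 'Cal', 'Vic', 'Ben', 'Hana']:
   customer  refund   item
8       Vic       8    fan
6      Hana      10    fan
10      Vic      10  chair
0       Ben      12    pen
1      Dana      24   desk
9       Vic      25    fan
12      Cal      28    fan
3       Cal      37    fan
add column refund_plus_5 = t['refund'] + 5:
   customer  refund   item  refund_plus_5
8       Vic       8    fan             13
6      Hana      10    fan             15
10      Vic      10  chair             15
0       Ben      12    pen             17
1      Dana      24   desk             29
9       Vic      25    fan             30
12      Cal      28    fan             33
3       Cal      37    fan             42
take 4 rows with smallest refund_plus_5:
   customer  refund   item  refund_plus_5
8       Vic       8    fan             13
6      Hana      10    fan             15
10      Vic      10  chair             15
0       Ben      12    pen             17
group by customer, mean of refund:
customer
Ben     12.0
Hana    10.0
Vic      9.0
Name: refund, dtype: float64
The label with the largest value is Ben.

Ben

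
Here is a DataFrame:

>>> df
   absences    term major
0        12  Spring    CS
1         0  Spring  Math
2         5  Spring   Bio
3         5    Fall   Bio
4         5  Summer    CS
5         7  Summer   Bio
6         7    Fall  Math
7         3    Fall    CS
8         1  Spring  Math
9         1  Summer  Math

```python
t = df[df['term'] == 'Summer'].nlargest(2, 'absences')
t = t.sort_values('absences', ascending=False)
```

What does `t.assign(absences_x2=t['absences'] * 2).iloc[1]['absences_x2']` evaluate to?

10

filter rows where term == 'Summer':
   absences    term major
4         5  Summer    CS
5         7  Summer   Bio
9         1  Summer  Math
take 2 rows with largest absences:
   absences    term major
5         7  Summer   Bio
4         5  Summer    CS
sort by absences descending:
   absences    term major
5         7  Summer   Bio
4         5  Summer    CS
add column absences_x2 = t['absences'] * 2:
   absences    term major  absences_x2
5         7  Summer   Bio           14
4         5  Summer    CS           10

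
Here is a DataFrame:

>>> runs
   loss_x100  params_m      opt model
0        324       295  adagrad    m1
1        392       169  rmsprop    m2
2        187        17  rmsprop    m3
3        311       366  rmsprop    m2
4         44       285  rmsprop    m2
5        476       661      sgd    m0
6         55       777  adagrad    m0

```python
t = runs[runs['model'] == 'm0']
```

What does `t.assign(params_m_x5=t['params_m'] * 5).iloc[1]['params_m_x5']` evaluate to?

filter rows where model == 'm0':
   loss_x100  params_m      opt model
5        476       661      sgd    m0
6         55       777  adagrad    m0
add column params_m_x5 = t['params_m'] * 5:
   loss_x100  params_m      opt model  params_m_x5
5        476       661      sgd    m0         3305
6         55       777  adagrad    m0         3885
So iloc[1]['params_m_x5'] = 3885.

3885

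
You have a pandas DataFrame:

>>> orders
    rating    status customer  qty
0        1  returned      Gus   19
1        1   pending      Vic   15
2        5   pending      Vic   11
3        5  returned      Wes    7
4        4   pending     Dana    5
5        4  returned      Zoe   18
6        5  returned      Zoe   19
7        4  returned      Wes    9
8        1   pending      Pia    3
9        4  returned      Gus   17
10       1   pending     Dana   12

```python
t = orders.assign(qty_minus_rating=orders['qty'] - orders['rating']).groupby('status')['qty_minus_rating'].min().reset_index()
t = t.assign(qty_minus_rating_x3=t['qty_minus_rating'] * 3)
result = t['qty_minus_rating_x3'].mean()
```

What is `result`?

add column qty_minus_rating = orders['qty'] - orders['rating']:
    rating    status customer  qty  qty_minus_rating
0        1  returned      Gus   19                18
1        1   pending      Vic   15                14
2        5   pending      Vic   11                 6
3        5  returned      Wes    7                 2
4        4   pending     Dana    5                 1
5        4  returned      Zoe   18                14
6        5  returned      Zoe   19                14
7        4  returned      Wes    9                 5
8        1   pending      Pia    3                 2
9        4  returned      Gus   17                13
10       1   pending     Dana   12                11
group by status, min of qty_minus_rating:
status
pending     1
returned    2
Name: qty_minus_rating, dtype: int64
reset_index():
     status  qty_minus_rating
0   pending                 1
1  returned                 2
add column qty_minus_rating_x3 = t['qty_minus_rating'] * 3:
     status  qty_minus_rating  qty_minus_rating_x3
0   pending                 1                    3
1  returned                 2                    6
Finally, mean of column 'qty_minus_rating_x3' = 4.5.

4.5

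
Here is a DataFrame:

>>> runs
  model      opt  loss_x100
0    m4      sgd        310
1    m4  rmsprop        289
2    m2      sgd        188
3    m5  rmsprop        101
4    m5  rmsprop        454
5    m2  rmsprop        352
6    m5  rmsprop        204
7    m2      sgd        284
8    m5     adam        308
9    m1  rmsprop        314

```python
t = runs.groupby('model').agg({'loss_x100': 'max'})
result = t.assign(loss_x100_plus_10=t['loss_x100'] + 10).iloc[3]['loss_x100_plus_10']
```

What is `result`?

group by model, max of loss_x100:
       loss_x100
model           
m1           314
m2           352
m4           310
m5           454
add column loss_x100_plus_10 = t['loss_x100'] + 10:
       loss_x100  loss_x100_plus_10
model                              
m1           314                324
m2           352                362
m4           310                320
m5           454                464
The value at position 3, column 'loss_x100_plus_10' is 464.

464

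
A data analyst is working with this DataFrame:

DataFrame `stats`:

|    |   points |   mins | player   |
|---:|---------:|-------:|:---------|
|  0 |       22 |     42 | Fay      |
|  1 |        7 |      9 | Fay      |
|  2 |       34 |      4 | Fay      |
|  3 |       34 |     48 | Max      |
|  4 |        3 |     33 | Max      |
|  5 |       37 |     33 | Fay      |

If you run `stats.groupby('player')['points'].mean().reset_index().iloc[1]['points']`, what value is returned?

group by player, mean of points:
player
Fay    25.0
Max    18.5
Name: points, dtype: float64
reset_index():
  player  points
0    Fay    25.0
1    Max    18.5
value at position 1, column 'points' → 18.5

18.5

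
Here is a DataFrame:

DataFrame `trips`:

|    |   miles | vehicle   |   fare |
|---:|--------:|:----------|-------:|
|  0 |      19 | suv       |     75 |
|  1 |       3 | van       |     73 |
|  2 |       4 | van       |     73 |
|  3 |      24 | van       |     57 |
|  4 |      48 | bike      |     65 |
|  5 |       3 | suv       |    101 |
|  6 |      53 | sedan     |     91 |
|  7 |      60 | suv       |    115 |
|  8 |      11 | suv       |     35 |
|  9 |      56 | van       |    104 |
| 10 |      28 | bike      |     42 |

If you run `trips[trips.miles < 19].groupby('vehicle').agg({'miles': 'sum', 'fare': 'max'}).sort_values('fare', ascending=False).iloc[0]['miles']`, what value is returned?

14

filter rows where miles < 19:
   miles vehicle  fare
1      3     van    73
2      4     van    73
5      3     suv   101
8     11     suv    35
group by vehicle: sum(miles), max(fare):
         miles  fare
vehicle             
suv         14   101
van          7    73
sort by fare descending:
         miles  fare
vehicle             
suv         14   101
van          7    73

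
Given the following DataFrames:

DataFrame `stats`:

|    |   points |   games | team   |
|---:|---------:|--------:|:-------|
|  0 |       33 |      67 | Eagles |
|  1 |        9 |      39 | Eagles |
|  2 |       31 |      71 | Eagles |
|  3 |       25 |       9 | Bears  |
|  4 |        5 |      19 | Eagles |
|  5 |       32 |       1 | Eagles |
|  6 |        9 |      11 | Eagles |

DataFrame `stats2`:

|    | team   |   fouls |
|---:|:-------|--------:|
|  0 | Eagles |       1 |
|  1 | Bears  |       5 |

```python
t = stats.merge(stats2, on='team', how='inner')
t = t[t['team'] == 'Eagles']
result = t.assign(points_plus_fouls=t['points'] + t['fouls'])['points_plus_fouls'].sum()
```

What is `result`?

125

merge on 'team' (how='inner') → 7 rows:
   points  games    team  fouls
0      33     67  Eagles      1
1       9     39  Eagles      1
2      31     71  Eagles      1
3      25      9   Bears      5
4       5     19  Eagles      1
5      32      1  Eagles      1
6       9     11  Eagles      1
filter rows where team == 'Eagles':
   points  games    team  fouls
0      33     67  Eagles      1
1       9     39  Eagles      1
2      31     71  Eagles      1
4       5     19  Eagles      1
5      32      1  Eagles      1
6       9     11  Eagles      1
add column points_plus_fouls = t['points'] + t['fouls']:
   points  games    team  fouls  points_plus_fouls
0      33     67  Eagles      1                 34
1       9     39  Eagles      1                 10
2      31     71  Eagles      1                 32
4       5     19  Eagles      1                  6
5      32      1  Eagles      1                 33
6       9     11  Eagles      1                 10
The sum of column 'points_plus_fouls' is 125.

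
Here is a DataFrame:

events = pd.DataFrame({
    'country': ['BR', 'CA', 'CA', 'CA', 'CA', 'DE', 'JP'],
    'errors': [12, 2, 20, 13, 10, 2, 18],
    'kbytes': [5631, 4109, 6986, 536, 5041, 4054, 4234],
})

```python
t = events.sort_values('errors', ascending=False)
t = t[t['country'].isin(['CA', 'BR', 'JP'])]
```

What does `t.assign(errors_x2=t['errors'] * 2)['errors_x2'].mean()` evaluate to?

sort by errors descending:
  country  errors  kbytes
2      CA      20    6986
6      JP      18    4234
3      CA      13     536
0      BR      12    5631
4      CA      10    5041
1      CA       2    4109
5      DE       2    4054
filter rows where country in ['CA', 'BR', 'JP']:
  country  errors  kbytes
2      CA      20    6986
6      JP      18    4234
3      CA      13     536
0      BR      12    5631
4      CA      10    5041
1      CA       2    4109
add column errors_x2 = t['errors'] * 2:
  country  errors  kbytes  errors_x2
2      CA      20    6986         40
6      JP      18    4234         36
3      CA      13     536         26
0      BR      12    5631         24
4      CA      10    5041         20
1      CA       2    4109          4
The mean of column 'errors_x2' is 25.0.

25.0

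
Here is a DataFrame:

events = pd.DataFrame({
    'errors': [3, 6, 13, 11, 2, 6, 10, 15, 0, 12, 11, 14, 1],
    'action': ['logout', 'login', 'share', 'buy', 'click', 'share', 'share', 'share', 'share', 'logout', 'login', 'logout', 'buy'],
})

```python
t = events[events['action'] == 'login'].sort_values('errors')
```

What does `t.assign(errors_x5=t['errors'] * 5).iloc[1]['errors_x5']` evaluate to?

filter rows where action == 'login':
    errors action
1        6  login
10      11  login
sort by errors:
    errors action
1        6  login
10      11  login
add column errors_x5 = t['errors'] * 5:
    errors action  errors_x5
1        6  login         30
10      11  login         55

55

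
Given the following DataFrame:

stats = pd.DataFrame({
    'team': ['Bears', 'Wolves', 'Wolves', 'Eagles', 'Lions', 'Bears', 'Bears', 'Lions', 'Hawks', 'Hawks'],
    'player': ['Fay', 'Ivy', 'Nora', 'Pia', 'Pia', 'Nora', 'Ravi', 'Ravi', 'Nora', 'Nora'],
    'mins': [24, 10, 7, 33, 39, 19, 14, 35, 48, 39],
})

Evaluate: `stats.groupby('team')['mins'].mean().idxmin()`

group by team, mean of mins:
team
Bears     19.0
Eagles    33.0
Hawks     43.5
Lions     37.0
Wolves     8.5
Name: mins, dtype: float64
Then the label with the smallest value: Wolves

Wolves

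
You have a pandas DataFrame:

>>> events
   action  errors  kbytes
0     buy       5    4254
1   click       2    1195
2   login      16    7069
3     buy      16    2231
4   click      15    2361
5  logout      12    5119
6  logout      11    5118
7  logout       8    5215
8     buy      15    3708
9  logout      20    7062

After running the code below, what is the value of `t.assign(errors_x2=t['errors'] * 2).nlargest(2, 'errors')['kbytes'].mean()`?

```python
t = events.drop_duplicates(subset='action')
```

6094.0

drop duplicate action (keep=first):
   action  errors  kbytes
0     buy       5    4254
1   click       2    1195
2   login      16    7069
5  logout      12    5119
add column errors_x2 = t['errors'] * 2:
   action  errors  kbytes  errors_x2
0     buy       5    4254         10
1   click       2    1195          4
2   login      16    7069         32
5  logout      12    5119         24
take 2 rows with largest errors:
   action  errors  kbytes  errors_x2
2   login      16    7069         32
5  logout      12    5119         24
Then the mean of column 'kbytes': 6094.0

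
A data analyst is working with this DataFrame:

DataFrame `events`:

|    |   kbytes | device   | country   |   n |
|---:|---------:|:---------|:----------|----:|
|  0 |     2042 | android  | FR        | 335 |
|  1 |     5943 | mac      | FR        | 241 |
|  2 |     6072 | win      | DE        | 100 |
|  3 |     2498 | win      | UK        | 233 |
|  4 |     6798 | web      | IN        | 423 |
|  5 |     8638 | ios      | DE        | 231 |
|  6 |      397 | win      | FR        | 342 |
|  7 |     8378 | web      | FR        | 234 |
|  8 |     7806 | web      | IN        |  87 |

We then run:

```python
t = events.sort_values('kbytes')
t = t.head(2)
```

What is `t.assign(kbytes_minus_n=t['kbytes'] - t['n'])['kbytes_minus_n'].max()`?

1707

sort by kbytes:
   kbytes   device country    n
6     397      win      FR  342
0    2042  android      FR  335
3    2498      win      UK  233
1    5943      mac      FR  241
2    6072      win      DE  100
4    6798      web      IN  423
8    7806      web      IN   87
7    8378      web      FR  234
5    8638      ios      DE  231
take first 2 rows:
   kbytes   device country    n
6     397      win      FR  342
0    2042  android      FR  335
add column kbytes_minus_n = t['kbytes'] - t['n']:
   kbytes   device country    n  kbytes_minus_n
6     397      win      FR  342              55
0    2042  android      FR  335            1707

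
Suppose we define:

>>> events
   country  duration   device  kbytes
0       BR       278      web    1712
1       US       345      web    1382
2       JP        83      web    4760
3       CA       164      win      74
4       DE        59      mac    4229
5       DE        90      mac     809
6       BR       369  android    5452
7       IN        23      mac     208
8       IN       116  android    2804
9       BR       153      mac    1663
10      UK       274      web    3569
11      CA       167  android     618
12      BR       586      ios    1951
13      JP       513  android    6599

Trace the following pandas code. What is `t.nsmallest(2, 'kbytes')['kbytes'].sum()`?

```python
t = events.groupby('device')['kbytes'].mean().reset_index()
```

1801.25

group by device, mean of kbytes:
device
android    3868.25
ios        1951.00
mac        1727.25
web        2855.75
win          74.00
Name: kbytes, dtype: float64
reset_index():
    device   kbytes
0  android  3868.25
1      ios  1951.00
2      mac  1727.25
3      web  2855.75
4      win    74.00
take 2 rows with smallest kbytes:
  device   kbytes
4    win    74.00
2    mac  1727.25
Finally, sum of column 'kbytes' = 1801.25.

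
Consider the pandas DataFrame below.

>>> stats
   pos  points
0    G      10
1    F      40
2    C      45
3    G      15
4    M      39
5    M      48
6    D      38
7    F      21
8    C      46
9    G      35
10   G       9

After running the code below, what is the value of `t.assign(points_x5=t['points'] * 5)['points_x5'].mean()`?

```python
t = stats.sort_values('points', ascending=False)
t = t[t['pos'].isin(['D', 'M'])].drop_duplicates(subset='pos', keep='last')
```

sort by points descending:
   pos  points
5    M      48
8    C      46
2    C      45
1    F      40
4    M      39
6    D      38
9    G      35
7    F      21
3    G      15
0    G      10
10   G       9
filter rows where pos in ['D', 'M']:
  pos  points
5   M      48
4   M      39
6   D      38
drop duplicate pos (keep=last):
  pos  points
4   M      39
6   D      38
add column points_x5 = t['points'] * 5:
  pos  points  points_x5
4   M      39        195
6   D      38        190
Hence 192.5.

192.5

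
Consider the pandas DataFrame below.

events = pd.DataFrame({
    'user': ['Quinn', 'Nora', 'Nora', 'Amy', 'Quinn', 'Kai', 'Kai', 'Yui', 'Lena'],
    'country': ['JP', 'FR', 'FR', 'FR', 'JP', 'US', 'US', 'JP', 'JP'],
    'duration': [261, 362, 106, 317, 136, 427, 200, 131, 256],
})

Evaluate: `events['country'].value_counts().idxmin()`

value_counts of country:
country
JP    4
FR    3
US    2
Name: count, dtype: int64
Taking the label with the smallest value gives US.

US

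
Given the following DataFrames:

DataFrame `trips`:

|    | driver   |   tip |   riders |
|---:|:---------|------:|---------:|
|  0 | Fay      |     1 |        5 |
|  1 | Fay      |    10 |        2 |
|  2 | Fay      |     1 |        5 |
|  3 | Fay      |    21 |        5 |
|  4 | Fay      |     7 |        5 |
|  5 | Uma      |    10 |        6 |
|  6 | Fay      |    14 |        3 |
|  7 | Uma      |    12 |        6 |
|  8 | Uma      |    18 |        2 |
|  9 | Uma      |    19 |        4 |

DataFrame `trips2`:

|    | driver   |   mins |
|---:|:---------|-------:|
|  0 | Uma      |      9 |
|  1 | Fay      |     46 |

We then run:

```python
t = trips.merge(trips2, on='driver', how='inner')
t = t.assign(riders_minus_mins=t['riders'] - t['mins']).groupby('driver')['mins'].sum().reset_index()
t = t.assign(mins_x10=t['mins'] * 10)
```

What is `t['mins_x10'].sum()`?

merge on 'driver' (how='inner') → 10 rows:
  driver  tip  riders  mins
0    Fay    1       5    46
1    Fay   10       2    46
2    Fay    1       5    46
3    Fay   21       5    46
4    Fay    7       5    46
5    Uma   10       6     9
6    Fay   14       3    46
7    Uma   12       6     9
8    Uma   18       2     9
9    Uma   19       4     9
add column riders_minus_mins = t['riders'] - t['mins']:
  driver  tip  riders  mins  riders_minus_mins
0    Fay    1       5    46                -41
1    Fay   10       2    46                -44
2    Fay    1       5    46                -41
3    Fay   21       5    46                -41
4    Fay    7       5    46                -41
5    Uma   10       6     9                 -3
6    Fay   14       3    46                -43
7    Uma   12       6     9                 -3
8    Uma   18       2     9                 -7
9    Uma   19       4     9                 -5
group by driver, sum of mins:
driver
Fay    276
Uma     36
Name: mins, dtype: int64
reset_index():
  driver  mins
0    Fay   276
1    Uma    36
add column mins_x10 = t['mins'] * 10:
  driver  mins  mins_x10
0    Fay   276      2760
1    Uma    36       360
Taking the sum of column 'mins_x10' gives 3120.

3120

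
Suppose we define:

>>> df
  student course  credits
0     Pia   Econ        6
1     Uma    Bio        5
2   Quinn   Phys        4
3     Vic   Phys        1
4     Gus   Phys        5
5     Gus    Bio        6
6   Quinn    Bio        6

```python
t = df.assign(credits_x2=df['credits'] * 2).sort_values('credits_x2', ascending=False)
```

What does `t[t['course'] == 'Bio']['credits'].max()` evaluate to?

6

add column credits_x2 = df['credits'] * 2:
  student course  credits  credits_x2
0     Pia   Econ        6          12
1     Uma    Bio        5          10
2   Quinn   Phys        4           8
3     Vic   Phys        1           2
4     Gus   Phys        5          10
5     Gus    Bio        6          12
6   Quinn    Bio        6          12
sort by credits_x2 descending:
  student course  credits  credits_x2
0     Pia   Econ        6          12
5     Gus    Bio        6          12
6   Quinn    Bio        6          12
1     Uma    Bio        5          10
4     Gus   Phys        5          10
2   Quinn   Phys        4           8
3     Vic   Phys        1           2
filter rows where course == 'Bio':
  student course  credits  credits_x2
5     Gus    Bio        6          12
6   Quinn    Bio        6          12
1     Uma    Bio        5          10
Finally, max of column 'credits' = 6.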